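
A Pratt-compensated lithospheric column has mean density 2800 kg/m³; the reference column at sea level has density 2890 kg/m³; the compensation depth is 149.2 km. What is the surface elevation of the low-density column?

ρ_ref D = ρ (D + h) → h = D (ρ_ref − ρ)/ρ.
h = 149.2 km × (2890 − 2800)/2800 = 4.8 km.

4.8 km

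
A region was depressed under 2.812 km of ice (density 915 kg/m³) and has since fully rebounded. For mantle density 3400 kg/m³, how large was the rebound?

0.757 km

Removing the load lets mantle flow back in; uplift u satisfies ρ_ice t = ρ_m u.
u = t ρ_ice/ρ_m = 2.812 km × 915/3400 = 0.757 km.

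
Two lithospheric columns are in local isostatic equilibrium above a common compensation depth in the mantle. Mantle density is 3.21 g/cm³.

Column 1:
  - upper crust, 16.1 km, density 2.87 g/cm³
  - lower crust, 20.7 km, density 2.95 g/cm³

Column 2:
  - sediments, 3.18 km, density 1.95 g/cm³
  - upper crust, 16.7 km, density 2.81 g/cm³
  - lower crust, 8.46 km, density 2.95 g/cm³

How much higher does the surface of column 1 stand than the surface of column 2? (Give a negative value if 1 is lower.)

For any compensation level in the mantle, the mantle terms cancel and isostasy reduces to e = (Σt_1 − Σt_2) − (Σ(ρt)_1 − Σ(ρt)_2) / ρ_m.
Σt_1 = 36.8 km; Σt_2 = 28.34 km; Σ(ρt)_1 = 107.272; Σ(ρt)_2 = 78.085 (in km·g/cm³).
e = (36.8 − 28.34) − (107.272 − 78.085) / 3.21 = −0.633 km.

−0.633 km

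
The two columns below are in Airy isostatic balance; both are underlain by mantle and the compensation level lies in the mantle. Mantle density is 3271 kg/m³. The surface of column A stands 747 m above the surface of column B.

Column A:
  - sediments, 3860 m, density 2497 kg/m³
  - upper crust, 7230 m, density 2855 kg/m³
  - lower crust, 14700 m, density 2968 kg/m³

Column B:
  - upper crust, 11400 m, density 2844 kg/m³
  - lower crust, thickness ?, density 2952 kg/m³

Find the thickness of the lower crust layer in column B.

9840 m

Take the compensation level at the base of the deeper column (depth z_c below the surface of column A) and equate Σ ρ_i t_i down to z_c; mantle fills any gap and the z_c terms cancel.
Column A: 3860×2497 + 7230×2855 + 14700×2968 + (z_c − 25790)×3271
Column B: 747×0 + 11400×2844 + x×2952 + (z_c − 747 − 11400 − x)×3271
The z_c×3271 term appears on both sides and cancels. Collect the known terms of each column as K = Σ(ρt)_known − 3271 × (depth of known layers): K_A = 73909670 − 3271×25790 = −10449420; K_B = 32421600 − 3271×(747 + 11400) = −7311237.
Balance: K_A = K_B − x×(3271 − 2952), so x = (K_B − K_A)/(3271 − 2952) = 3138180/319 = 9840 m.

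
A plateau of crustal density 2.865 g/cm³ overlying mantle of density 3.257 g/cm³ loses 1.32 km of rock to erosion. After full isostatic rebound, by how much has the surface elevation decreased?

Rebound u = e ρ_c/ρ_m = 1.32 km × 2.865/3.257 = 1.161 km.
Net surface drop = e − u = 1.32 km − 1.161 km = e (ρ_m − ρ_c)/ρ_m = 0.159 km.

0.159 km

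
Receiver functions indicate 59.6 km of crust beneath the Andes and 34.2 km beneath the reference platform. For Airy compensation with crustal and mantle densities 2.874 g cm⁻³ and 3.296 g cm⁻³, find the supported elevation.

Excess crust Δ = 59.6 km − 34.2 km = 25.4 km, split between elevation h and root r with h + r = Δ.
Airy balance ρ_c h = (ρ_m − ρ_c) r gives r = h ρ_c/(ρ_m − ρ_c), so h (1 + ρ_c/(ρ_m − ρ_c)) = Δ, i.e. h = Δ (ρ_m − ρ_c)/ρ_m.
h = 25.4 km × 0.422/3.296 = 3.25 km.

3.25 km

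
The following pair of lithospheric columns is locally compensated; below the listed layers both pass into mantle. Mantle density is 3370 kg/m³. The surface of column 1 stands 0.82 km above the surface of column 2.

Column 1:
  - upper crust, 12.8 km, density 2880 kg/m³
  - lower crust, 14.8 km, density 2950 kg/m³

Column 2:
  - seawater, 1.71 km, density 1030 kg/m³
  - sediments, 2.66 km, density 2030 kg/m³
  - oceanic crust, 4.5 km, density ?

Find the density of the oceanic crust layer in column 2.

Take the compensation level at the base of the deeper column (depth z_c below the surface of column 1) and equate Σ ρ_i t_i down to z_c; mantle fills any gap and the z_c terms cancel.
Column 1: 12.8×2880 + 14.8×2950 + (z_c − 27.6)×3370
Column 2: 0.82×0 + 1.71×1030 + 2.66×2030 + 4.5×ρ + (z_c − 0.82 − 8.87)×3370
The z_c×3370 term appears on both sides and cancels. Collect the known terms of each column as K = Σ(ρt)_known − 3370 × (depth of known layers): K_1 = 80524 − 3370×27.6 = −12488; K_2 = 7161.1 − 3370×(0.82 + 8.87) = −25494.2.
Balance: K_1 = K_2 + 4.5×ρ, so ρ = (K_1 − K_2)/4.5 = 13006.2/4.5 = 2890 kg/m³.

2890 kg/m³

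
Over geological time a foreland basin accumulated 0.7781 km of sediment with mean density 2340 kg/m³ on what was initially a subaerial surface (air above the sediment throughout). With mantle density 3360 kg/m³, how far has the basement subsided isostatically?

Subaerial load: s = t ρ_sed / ρ_m = 0.7781 km × 2340/3360 = 0.542 km.

0.542 km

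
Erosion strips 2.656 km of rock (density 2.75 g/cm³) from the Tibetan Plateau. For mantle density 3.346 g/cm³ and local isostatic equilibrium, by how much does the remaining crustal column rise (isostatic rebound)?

Unloading: uplift u = e ρ_c/ρ_m = 2.656 km × 2.75/3.346 = 2.18 km.

2.18 km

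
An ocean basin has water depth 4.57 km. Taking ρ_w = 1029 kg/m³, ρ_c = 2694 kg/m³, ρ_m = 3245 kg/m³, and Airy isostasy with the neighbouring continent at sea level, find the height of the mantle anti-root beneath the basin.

13.8 km

In Airy isostatic equilibrium: replacing crust with seawater at the top is compensated by replacing crust with mantle at the base: d (ρ_c − ρ_w) = a (ρ_m − ρ_c).
a = d (ρ_c − ρ_w)/(ρ_m − ρ_c) = 4.57 km × 1665/551 = 13.8 km.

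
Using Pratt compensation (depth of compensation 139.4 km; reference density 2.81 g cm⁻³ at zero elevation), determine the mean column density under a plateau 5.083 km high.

2.71 g cm⁻³

Pratt balance: ρ_ref D = ρ (D + h).
ρ = ρ_ref D/(D + h) = 2.81 × 139.4 km/(139.4 km + 5.083 km) = 2.71 g cm⁻³.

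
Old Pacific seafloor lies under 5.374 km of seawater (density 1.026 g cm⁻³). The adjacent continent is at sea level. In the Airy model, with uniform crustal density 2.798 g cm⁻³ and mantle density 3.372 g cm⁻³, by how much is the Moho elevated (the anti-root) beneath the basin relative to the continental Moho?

For local isostatic compensation: replacing crust with seawater at the top is compensated by replacing crust with mantle at the base: d (ρ_c − ρ_w) = a (ρ_m − ρ_c).
a = d (ρ_c − ρ_w)/(ρ_m − ρ_c) = 5.374 km × 1.772/0.574 = 16.6 km.

16.6 km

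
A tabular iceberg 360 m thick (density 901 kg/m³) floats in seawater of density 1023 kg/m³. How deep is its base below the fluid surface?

317 m

Draft d = t ρ_obj/ρ_fluid = 360 m × 901/1023 = 317 m.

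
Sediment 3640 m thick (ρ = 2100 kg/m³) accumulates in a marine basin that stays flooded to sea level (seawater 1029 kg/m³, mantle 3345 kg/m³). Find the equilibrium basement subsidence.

Submarine loading: the sediment displaces seawater, and the subsidence is in turn flooded, so s (ρ_m − ρ_w) = t (ρ_sed − ρ_w).
s = 3640 m × (2100 − 1029) / (3345 − 1029) = 1680 m.

1680 m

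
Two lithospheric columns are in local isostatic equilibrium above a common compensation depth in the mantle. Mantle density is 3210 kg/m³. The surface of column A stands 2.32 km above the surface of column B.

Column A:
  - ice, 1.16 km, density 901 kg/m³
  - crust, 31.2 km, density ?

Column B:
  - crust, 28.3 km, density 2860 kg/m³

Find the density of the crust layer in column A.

2740 kg/m³

Take the compensation level at the base of the deeper column (depth z_c below the surface of column A) and equate Σ ρ_i t_i down to z_c; mantle fills any gap and the z_c terms cancel.
Column A: 1.16×901 + 31.2×ρ + (z_c − 32.36)×3210
Column B: 2.32×0 + 28.3×2860 + (z_c − 2.32 − 28.3)×3210
The z_c×3210 term appears on both sides and cancels. Collect the known terms of each column as K = Σ(ρt)_known − 3210 × (depth of known layers): K_A = 1045.16 − 3210×32.36 = −102830.44; K_B = 80938 − 3210×(2.32 + 28.3) = −17352.2.
Balance: K_A + 31.2×ρ = K_B, so ρ = (K_B − K_A)/31.2 = 85478.2/31.2 = 2740 kg/m³.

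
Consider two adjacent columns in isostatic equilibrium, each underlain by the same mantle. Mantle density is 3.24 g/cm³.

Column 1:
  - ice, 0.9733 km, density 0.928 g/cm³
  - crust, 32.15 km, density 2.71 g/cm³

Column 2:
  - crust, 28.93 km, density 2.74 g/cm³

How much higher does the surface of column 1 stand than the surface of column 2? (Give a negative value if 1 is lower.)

1.49 km

For any compensation level in the mantle, the mantle terms cancel and isostasy reduces to e = (Σt_1 − Σt_2) − (Σ(ρt)_1 − Σ(ρt)_2) / ρ_m.
Σt_1 = 33.1233 km; Σt_2 = 28.93 km; Σ(ρt)_1 = 88.0297224; Σ(ρt)_2 = 79.2682 (in km·g/cm³).
e = (33.1233 − 28.93) − (88.0297224 − 79.2682) / 3.24 = 1.49 km.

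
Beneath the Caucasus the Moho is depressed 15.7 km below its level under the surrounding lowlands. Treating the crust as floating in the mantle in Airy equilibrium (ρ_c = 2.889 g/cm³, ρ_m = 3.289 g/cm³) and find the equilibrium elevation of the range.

2.17 km

Equating mass per unit area of the two columns: ρ_c h = (ρ_m − ρ_c) r.
h = r (ρ_m − ρ_c) / ρ_c = 15.7 km × (3.289 − 2.889) / 2.889 = 2.17 km.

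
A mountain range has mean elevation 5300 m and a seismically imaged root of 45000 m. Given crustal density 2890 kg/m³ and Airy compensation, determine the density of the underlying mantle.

Airy balance: ρ_c h = (ρ_m − ρ_c) r → ρ_m = ρ_c (1 + h/r).
ρ_m = 2890 × (1 + 5300 m/45000 m) = 3230 kg/m³.

3230 kg/m³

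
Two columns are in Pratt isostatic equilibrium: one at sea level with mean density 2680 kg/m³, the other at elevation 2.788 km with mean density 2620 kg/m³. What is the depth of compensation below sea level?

122 km

ρ_ref D = ρ (D + h) → D (ρ_ref − ρ) = ρ h.
D = ρ h/(ρ_ref − ρ) = 2620 × 2.788 km/(2680 − 2620) = 122 km.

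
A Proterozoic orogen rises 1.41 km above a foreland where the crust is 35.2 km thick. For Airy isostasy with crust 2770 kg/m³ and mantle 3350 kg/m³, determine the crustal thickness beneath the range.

Root depth r = h ρ_c / (ρ_m − ρ_c) = 1.41 km × 2770 / 580 = 6.734 km.
Total thickness = T + h + r = 35.2 km + 1.41 km + 6.734 km = 43.3 km.

43.3 km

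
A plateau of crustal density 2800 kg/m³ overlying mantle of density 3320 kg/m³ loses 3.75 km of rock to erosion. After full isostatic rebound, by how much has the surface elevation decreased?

Rebound u = e ρ_c/ρ_m = 3.75 km × 2800/3320 = 3.163 km.
Net surface drop = e − u = 3.75 km − 3.163 km = e (ρ_m − ρ_c)/ρ_m = 0.587 km.

0.587 km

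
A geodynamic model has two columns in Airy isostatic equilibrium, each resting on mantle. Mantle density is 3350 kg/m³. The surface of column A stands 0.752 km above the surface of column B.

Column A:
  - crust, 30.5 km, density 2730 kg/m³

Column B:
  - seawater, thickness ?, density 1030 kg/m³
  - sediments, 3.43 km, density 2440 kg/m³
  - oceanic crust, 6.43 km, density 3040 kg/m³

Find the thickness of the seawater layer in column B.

4.86 km

Take the compensation level at the base of the deeper column (depth z_c below the surface of column A) and equate Σ ρ_i t_i down to z_c; mantle fills any gap and the z_c terms cancel.
Column A: 30.5×2730 + (z_c − 30.5)×3350
Column B: 0.752×0 + x×1030 + 3.43×2440 + 6.43×3040 + (z_c − 0.752 − 9.86 − x)×3350
The z_c×3350 term appears on both sides and cancels. Collect the known terms of each column as K = Σ(ρt)_known − 3350 × (depth of known layers): K_A = 83265 − 3350×30.5 = −18910; K_B = 27916.4 − 3350×(0.752 + 9.86) = −7633.8.
Balance: K_A = K_B − x×(3350 − 1030), so x = (K_B − K_A)/(3350 − 1030) = 11276.2/2320 = 4.86 km.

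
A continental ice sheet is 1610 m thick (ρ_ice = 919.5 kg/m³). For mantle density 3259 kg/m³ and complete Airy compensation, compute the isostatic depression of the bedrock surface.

Balancing pressure at the compensation depth: the ice load ρ_ice t is balanced by mantle displaced below, ρ_m s.
s = t ρ_ice / ρ_m = 1610 m × 919.5/3259 = 454 m.

454 m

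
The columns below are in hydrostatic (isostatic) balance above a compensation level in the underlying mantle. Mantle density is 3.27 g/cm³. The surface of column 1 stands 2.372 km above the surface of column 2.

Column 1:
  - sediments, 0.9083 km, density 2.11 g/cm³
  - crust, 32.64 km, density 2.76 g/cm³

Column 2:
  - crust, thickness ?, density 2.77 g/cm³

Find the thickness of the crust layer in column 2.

19.9 km

Take the compensation level at the base of the deeper column (depth z_c below the surface of column 1) and equate Σ ρ_i t_i down to z_c; mantle fills any gap and the z_c terms cancel.
Column 1: 0.9083×2.11 + 32.64×2.76 + (z_c − 33.5483)×3.27
Column 2: 2.372×0 + x×2.77 + (z_c − 2.372 − 0 − x)×3.27
The z_c×3.27 term appears on both sides and cancels. Collect the known terms of each column as K = Σ(ρt)_known − 3.27 × (depth of known layers): K_1 = 92.002913 − 3.27×33.5483 = −17.700028; K_2 = 0 − 3.27×(2.372 + 0) = −7.75644.
Balance: K_1 = K_2 − x×(3.27 − 2.77), so x = (K_2 − K_1)/(3.27 − 2.77) = 9.94359/0.5 = 19.9 km.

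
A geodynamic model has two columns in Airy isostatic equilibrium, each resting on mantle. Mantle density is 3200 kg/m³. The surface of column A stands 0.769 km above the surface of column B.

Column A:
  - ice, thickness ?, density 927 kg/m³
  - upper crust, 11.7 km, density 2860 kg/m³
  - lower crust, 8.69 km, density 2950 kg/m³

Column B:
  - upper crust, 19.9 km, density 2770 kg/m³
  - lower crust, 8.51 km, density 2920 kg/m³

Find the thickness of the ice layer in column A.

3.19 km

Take the compensation level at the base of the deeper column (depth z_c below the surface of column A) and equate Σ ρ_i t_i down to z_c; mantle fills any gap and the z_c terms cancel.
Column A: x×927 + 11.7×2860 + 8.69×2950 + (z_c − 20.39 − x)×3200
Column B: 0.769×0 + 19.9×2770 + 8.51×2920 + (z_c − 0.769 − 28.41)×3200
The z_c×3200 term appears on both sides and cancels. Collect the known terms of each column as K = Σ(ρt)_known − 3200 × (depth of known layers): K_A = 59097.5 − 3200×20.39 = −6150.5; K_B = 79972.2 − 3200×(0.769 + 28.41) = −13400.6.
Balance: K_A − x×(3200 − 927) = K_B, so x = (K_A − K_B)/(3200 − 927) = 7250.1/2273 = 3.19 km.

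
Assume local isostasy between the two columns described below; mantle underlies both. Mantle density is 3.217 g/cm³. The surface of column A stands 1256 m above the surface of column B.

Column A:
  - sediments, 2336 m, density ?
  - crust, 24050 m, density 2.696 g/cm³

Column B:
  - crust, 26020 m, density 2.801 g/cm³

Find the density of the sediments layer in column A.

Take the compensation level at the base of the deeper column (depth z_c below the surface of column A) and equate Σ ρ_i t_i down to z_c; mantle fills any gap and the z_c terms cancel.
Column A: 2336×ρ + 24050×2.696 + (z_c − 26386)×3.217
Column B: 1256×0 + 26020×2.801 + (z_c − 1256 − 26020)×3.217
The z_c×3.217 term appears on both sides and cancels. Collect the known terms of each column as K = Σ(ρt)_known − 3.217 × (depth of known layers): K_A = 64838.8 − 3.217×26386 = −20044.962; K_B = 72882.02 − 3.217×(1256 + 26020) = −14864.872.
Balance: K_A + 2336×ρ = K_B, so ρ = (K_B − K_A)/2336 = 5180.09/2336 = 2.22 g/cm³.

2.22 g/cm³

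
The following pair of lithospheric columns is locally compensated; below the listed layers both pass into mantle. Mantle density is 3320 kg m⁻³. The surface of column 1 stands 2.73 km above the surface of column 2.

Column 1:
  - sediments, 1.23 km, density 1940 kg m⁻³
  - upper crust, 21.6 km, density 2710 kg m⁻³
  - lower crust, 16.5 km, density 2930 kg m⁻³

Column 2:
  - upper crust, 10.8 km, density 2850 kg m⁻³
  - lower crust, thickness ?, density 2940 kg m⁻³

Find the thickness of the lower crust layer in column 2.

18.9 km

Take the compensation level at the base of the deeper column (depth z_c below the surface of column 1) and equate Σ ρ_i t_i down to z_c; mantle fills any gap and the z_c terms cancel.
Column 1: 1.23×1940 + 21.6×2710 + 16.5×2930 + (z_c − 39.33)×3320
Column 2: 2.73×0 + 10.8×2850 + x×2940 + (z_c − 2.73 − 10.8 − x)×3320
The z_c×3320 term appears on both sides and cancels. Collect the known terms of each column as K = Σ(ρt)_known − 3320 × (depth of known layers): K_1 = 109267.2 − 3320×39.33 = −21308.4; K_2 = 30780 − 3320×(2.73 + 10.8) = −14139.6.
Balance: K_1 = K_2 − x×(3320 − 2940), so x = (K_2 − K_1)/(3320 − 2940) = 7168.8/380 = 18.9 km.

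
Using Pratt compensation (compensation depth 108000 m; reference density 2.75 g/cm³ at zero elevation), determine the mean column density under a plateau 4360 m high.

2.64 g/cm³

Pratt balance: ρ_ref D = ρ (D + h).
ρ = ρ_ref D/(D + h) = 2.75 × 108000 m/(108000 m + 4360 m) = 2.64 g/cm³.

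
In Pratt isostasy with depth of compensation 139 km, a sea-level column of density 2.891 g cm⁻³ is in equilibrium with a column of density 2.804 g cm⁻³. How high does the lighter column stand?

4.31 km

ρ_ref D = ρ (D + h) → h = D (ρ_ref − ρ)/ρ.
h = 139 km × (2.891 − 2.804)/2.804 = 4.31 km.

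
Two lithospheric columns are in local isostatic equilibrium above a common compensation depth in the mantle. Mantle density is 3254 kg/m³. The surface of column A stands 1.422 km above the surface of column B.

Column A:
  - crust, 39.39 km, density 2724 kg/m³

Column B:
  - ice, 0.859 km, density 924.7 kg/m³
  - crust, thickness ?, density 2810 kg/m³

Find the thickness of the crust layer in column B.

Take the compensation level at the base of the deeper column (depth z_c below the surface of column A) and equate Σ ρ_i t_i down to z_c; mantle fills any gap and the z_c terms cancel.
Column A: 39.39×2724 + (z_c − 39.39)×3254
Column B: 1.422×0 + 0.859×924.7 + x×2810 + (z_c − 1.422 − 0.859 − x)×3254
The z_c×3254 term appears on both sides and cancels. Collect the known terms of each column as K = Σ(ρt)_known − 3254 × (depth of known layers): K_A = 107298.36 − 3254×39.39 = −20876.7; K_B = 794.3173 − 3254×(1.422 + 0.859) = −6628.0567.
Balance: K_A = K_B − x×(3254 − 2810), so x = (K_B − K_A)/(3254 − 2810) = 14248.6/444 = 32.1 km.

32.1 km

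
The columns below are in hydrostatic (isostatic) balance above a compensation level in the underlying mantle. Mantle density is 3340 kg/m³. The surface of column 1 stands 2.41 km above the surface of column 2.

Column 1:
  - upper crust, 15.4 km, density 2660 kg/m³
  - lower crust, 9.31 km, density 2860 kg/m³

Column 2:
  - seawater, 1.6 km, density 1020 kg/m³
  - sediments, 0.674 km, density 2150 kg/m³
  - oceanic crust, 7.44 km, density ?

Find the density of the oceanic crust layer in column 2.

Take the compensation level at the base of the deeper column (depth z_c below the surface of column 1) and equate Σ ρ_i t_i down to z_c; mantle fills any gap and the z_c terms cancel.
Column 1: 15.4×2660 + 9.31×2860 + (z_c − 24.71)×3340
Column 2: 2.41×0 + 1.6×1020 + 0.674×2150 + 7.44×ρ + (z_c − 2.41 − 9.714)×3340
The z_c×3340 term appears on both sides and cancels. Collect the known terms of each column as K = Σ(ρt)_known − 3340 × (depth of known layers): K_1 = 67590.6 − 3340×24.71 = −14940.8; K_2 = 3081.1 − 3340×(2.41 + 9.714) = −37413.06.
Balance: K_1 = K_2 + 7.44×ρ, so ρ = (K_1 − K_2)/7.44 = 22472.3/7.44 = 3020 kg/m³.

3020 kg/m³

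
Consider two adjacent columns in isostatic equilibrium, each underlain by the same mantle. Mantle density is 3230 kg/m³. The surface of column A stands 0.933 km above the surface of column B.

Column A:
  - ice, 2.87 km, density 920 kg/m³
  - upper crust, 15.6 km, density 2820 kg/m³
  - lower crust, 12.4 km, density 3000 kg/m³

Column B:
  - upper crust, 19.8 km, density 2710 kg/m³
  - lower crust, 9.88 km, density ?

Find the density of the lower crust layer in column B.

2970 kg/m³

Take the compensation level at the base of the deeper column (depth z_c below the surface of column A) and equate Σ ρ_i t_i down to z_c; mantle fills any gap and the z_c terms cancel.
Column A: 2.87×920 + 15.6×2820 + 12.4×3000 + (z_c − 30.87)×3230
Column B: 0.933×0 + 19.8×2710 + 9.88×ρ + (z_c − 0.933 − 29.68)×3230
The z_c×3230 term appears on both sides and cancels. Collect the known terms of each column as K = Σ(ρt)_known − 3230 × (depth of known layers): K_A = 83832.4 − 3230×30.87 = −15877.7; K_B = 53658 − 3230×(0.933 + 29.68) = −45221.99.
Balance: K_A = K_B + 9.88×ρ, so ρ = (K_A − K_B)/9.88 = 29344.3/9.88 = 2970 kg/m³.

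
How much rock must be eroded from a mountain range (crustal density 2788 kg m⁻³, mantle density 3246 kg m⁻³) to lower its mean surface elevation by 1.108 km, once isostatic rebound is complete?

Net drop Δ = e − u = e − e ρ_c/ρ_m = e (ρ_m − ρ_c)/ρ_m.
e = Δ ρ_m/(ρ_m − ρ_c) = 1.108 km × 3246/458 = 7.85 km.

7.85 km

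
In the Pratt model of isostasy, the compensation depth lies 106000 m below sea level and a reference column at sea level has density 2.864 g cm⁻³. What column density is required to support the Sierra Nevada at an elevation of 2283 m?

2.8 g cm⁻³

Pratt balance: ρ_ref D = ρ (D + h).
ρ = ρ_ref D/(D + h) = 2.864 × 106000 m/(106000 m + 2283 m) = 2.8 g cm⁻³.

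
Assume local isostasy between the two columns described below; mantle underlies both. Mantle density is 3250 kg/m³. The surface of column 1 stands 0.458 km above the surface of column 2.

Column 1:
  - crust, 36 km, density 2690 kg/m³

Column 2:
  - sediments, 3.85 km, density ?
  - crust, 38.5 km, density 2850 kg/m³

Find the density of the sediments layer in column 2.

Take the compensation level at the base of the deeper column (depth z_c below the surface of column 1) and equate Σ ρ_i t_i down to z_c; mantle fills any gap and the z_c terms cancel.
Column 1: 36×2690 + (z_c − 36)×3250
Column 2: 0.458×0 + 3.85×ρ + 38.5×2850 + (z_c − 0.458 − 42.35)×3250
The z_c×3250 term appears on both sides and cancels. Collect the known terms of each column as K = Σ(ρt)_known − 3250 × (depth of known layers): K_1 = 96840 − 3250×36 = −20160; K_2 = 109725 − 3250×(0.458 + 42.35) = −29401.
Balance: K_1 = K_2 + 3.85×ρ, so ρ = (K_1 − K_2)/3.85 = 9241/3.85 = 2400 kg/m³.

2400 kg/m³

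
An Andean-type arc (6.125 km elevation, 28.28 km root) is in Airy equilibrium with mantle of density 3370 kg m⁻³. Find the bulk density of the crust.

2770 kg m⁻³

ρ_c h = (ρ_m − ρ_c) r → ρ_c (h + r) = ρ_m r → ρ_c = ρ_m r / (h + r).
ρ_c = 3370 × 28.28 km / (6.125 km + 28.28 km) = 2770 kg m⁻³.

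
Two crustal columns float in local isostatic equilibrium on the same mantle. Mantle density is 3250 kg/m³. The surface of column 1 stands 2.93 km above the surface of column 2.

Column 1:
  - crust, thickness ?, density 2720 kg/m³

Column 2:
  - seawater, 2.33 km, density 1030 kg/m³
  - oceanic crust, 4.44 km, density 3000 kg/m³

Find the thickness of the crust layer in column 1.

Take the compensation level at the base of the deeper column (depth z_c below the surface of column 1) and equate Σ ρ_i t_i down to z_c; mantle fills any gap and the z_c terms cancel.
Column 1: x×2720 + (z_c − 0 − x)×3250
Column 2: 2.93×0 + 2.33×1030 + 4.44×3000 + (z_c − 2.93 − 6.77)×3250
The z_c×3250 term appears on both sides and cancels. Collect the known terms of each column as K = Σ(ρt)_known − 3250 × (depth of known layers): K_1 = 0 − 3250×0 = 0; K_2 = 15719.9 − 3250×(2.93 + 6.77) = −15805.1.
Balance: K_1 − x×(3250 − 2720) = K_2, so x = (K_1 − K_2)/(3250 − 2720) = 15805.1/530 = 29.8 km.

29.8 km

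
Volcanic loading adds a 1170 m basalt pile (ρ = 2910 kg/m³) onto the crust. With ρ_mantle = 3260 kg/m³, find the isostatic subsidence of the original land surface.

Subaerial loading: s = t ρ_load / ρ_m.
s = 1170 m × 2910/3260 = 1040 m.

1040 m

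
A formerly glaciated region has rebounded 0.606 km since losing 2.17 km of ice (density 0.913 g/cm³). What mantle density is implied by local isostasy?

ρ_m = ρ_ice t / u = 0.913 × 2.17 km/0.606 km = 3.27 g/cm³.

3.27 g/cm³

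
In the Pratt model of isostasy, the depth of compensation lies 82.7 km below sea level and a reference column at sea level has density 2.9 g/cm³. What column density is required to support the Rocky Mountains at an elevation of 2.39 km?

2.82 g/cm³

Pratt balance: ρ_ref D = ρ (D + h).
ρ = ρ_ref D/(D + h) = 2.9 × 82.7 km/(82.7 km + 2.39 km) = 2.82 g/cm³.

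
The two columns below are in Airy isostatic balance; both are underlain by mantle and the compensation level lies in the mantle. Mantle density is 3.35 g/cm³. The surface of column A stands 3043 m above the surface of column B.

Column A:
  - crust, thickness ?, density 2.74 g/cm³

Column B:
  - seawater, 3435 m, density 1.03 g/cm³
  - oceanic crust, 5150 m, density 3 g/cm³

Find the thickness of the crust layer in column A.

32700 m

Take the compensation level at the base of the deeper column (depth z_c below the surface of column A) and equate Σ ρ_i t_i down to z_c; mantle fills any gap and the z_c terms cancel.
Column A: x×2.74 + (z_c − 0 − x)×3.35
Column B: 3043×0 + 3435×1.03 + 5150×3 + (z_c − 3043 − 8585)×3.35
The z_c×3.35 term appears on both sides and cancels. Collect the known terms of each column as K = Σ(ρt)_known − 3.35 × (depth of known layers): K_A = 0 − 3.35×0 = 0; K_B = 18988.05 − 3.35×(3043 + 8585) = −19965.75.
Balance: K_A − x×(3.35 − 2.74) = K_B, so x = (K_A − K_B)/(3.35 − 2.74) = 19965.8/0.61 = 32700 m.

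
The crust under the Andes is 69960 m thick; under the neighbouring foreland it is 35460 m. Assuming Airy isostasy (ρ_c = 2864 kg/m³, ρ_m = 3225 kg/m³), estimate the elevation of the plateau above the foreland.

Excess crust Δ = 69960 m − 35460 m = 34500 m, split between elevation h and root r with h + r = Δ.
Airy balance ρ_c h = (ρ_m − ρ_c) r gives r = h ρ_c/(ρ_m − ρ_c), so h (1 + ρ_c/(ρ_m − ρ_c)) = Δ, i.e. h = Δ (ρ_m − ρ_c)/ρ_m.
h = 34500 m × 361/3225 = 3860 m.

3860 m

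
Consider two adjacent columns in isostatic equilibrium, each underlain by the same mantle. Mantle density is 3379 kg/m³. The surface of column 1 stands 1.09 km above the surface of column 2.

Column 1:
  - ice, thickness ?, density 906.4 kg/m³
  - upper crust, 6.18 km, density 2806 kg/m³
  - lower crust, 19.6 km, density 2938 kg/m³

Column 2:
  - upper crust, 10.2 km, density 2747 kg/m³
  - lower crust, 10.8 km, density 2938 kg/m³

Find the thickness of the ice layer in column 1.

Take the compensation level at the base of the deeper column (depth z_c below the surface of column 1) and equate Σ ρ_i t_i down to z_c; mantle fills any gap and the z_c terms cancel.
Column 1: x×906.4 + 6.18×2806 + 19.6×2938 + (z_c − 25.78 − x)×3379
Column 2: 1.09×0 + 10.2×2747 + 10.8×2938 + (z_c − 1.09 − 21)×3379
The z_c×3379 term appears on both sides and cancels. Collect the known terms of each column as K = Σ(ρt)_known − 3379 × (depth of known layers): K_1 = 74925.88 − 3379×25.78 = −12184.74; K_2 = 59749.8 − 3379×(1.09 + 21) = −14892.31.
Balance: K_1 − x×(3379 − 906.4) = K_2, so x = (K_1 − K_2)/(3379 − 906.4) = 2707.57/2472.6 = 1.1 km.

1.1 km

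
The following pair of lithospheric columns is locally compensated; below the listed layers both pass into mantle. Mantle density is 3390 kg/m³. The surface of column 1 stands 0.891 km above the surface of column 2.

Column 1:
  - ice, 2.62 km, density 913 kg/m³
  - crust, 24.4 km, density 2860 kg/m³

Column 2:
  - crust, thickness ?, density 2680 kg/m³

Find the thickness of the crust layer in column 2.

23.1 km

Take the compensation level at the base of the deeper column (depth z_c below the surface of column 1) and equate Σ ρ_i t_i down to z_c; mantle fills any gap and the z_c terms cancel.
Column 1: 2.62×913 + 24.4×2860 + (z_c − 27.02)×3390
Column 2: 0.891×0 + x×2680 + (z_c − 0.891 − 0 − x)×3390
The z_c×3390 term appears on both sides and cancels. Collect the known terms of each column as K = Σ(ρt)_known − 3390 × (depth of known layers): K_1 = 72176.06 − 3390×27.02 = −19421.74; K_2 = 0 − 3390×(0.891 + 0) = −3020.49.
Balance: K_1 = K_2 − x×(3390 − 2680), so x = (K_2 − K_1)/(3390 − 2680) = 16401.2/710 = 23.1 km.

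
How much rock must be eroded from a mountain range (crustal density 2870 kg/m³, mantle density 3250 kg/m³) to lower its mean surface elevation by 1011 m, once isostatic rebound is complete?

8650 m

Net drop Δ = e − u = e − e ρ_c/ρ_m = e (ρ_m − ρ_c)/ρ_m.
e = Δ ρ_m/(ρ_m − ρ_c) = 1011 m × 3250/380 = 8650 m.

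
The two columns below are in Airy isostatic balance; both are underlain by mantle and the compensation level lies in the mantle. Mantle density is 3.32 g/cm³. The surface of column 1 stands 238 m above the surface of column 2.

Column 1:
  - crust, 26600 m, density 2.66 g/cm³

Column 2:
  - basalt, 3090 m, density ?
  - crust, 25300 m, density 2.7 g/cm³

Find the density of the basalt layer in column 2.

2.97 g/cm³

Take the compensation level at the base of the deeper column (depth z_c below the surface of column 1) and equate Σ ρ_i t_i down to z_c; mantle fills any gap and the z_c terms cancel.
Column 1: 26600×2.66 + (z_c − 26600)×3.32
Column 2: 238×0 + 3090×ρ + 25300×2.7 + (z_c − 238 − 28390)×3.32
The z_c×3.32 term appears on both sides and cancels. Collect the known terms of each column as K = Σ(ρt)_known − 3.32 × (depth of known layers): K_1 = 70756 − 3.32×26600 = −17556; K_2 = 68310 − 3.32×(238 + 28390) = −26734.96.
Balance: K_1 = K_2 + 3090×ρ, so ρ = (K_1 − K_2)/3090 = 9178.96/3090 = 2.97 g/cm³.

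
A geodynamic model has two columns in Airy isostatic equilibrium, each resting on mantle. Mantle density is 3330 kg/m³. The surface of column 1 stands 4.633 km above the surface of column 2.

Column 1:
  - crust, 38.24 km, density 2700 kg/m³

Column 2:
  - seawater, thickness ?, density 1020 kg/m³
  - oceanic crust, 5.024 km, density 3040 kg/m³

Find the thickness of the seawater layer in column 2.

3.12 km

Take the compensation level at the base of the deeper column (depth z_c below the surface of column 1) and equate Σ ρ_i t_i down to z_c; mantle fills any gap and the z_c terms cancel.
Column 1: 38.24×2700 + (z_c − 38.24)×3330
Column 2: 4.633×0 + x×1020 + 5.024×3040 + (z_c − 4.633 − 5.024 − x)×3330
The z_c×3330 term appears on both sides and cancels. Collect the known terms of each column as K = Σ(ρt)_known − 3330 × (depth of known layers): K_1 = 103248 − 3330×38.24 = −24091.2; K_2 = 15272.96 − 3330×(4.633 + 5.024) = −16884.85.
Balance: K_1 = K_2 − x×(3330 − 1020), so x = (K_2 − K_1)/(3330 − 1020) = 7206.35/2310 = 3.12 km.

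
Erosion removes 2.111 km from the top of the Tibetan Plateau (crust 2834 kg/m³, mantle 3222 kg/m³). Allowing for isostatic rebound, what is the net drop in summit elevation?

Rebound u = e ρ_c/ρ_m = 2.111 km × 2834/3222 = 1.857 km.
Net surface drop = e − u = 2.111 km − 1.857 km = e (ρ_m − ρ_c)/ρ_m = 0.254 km.

0.254 km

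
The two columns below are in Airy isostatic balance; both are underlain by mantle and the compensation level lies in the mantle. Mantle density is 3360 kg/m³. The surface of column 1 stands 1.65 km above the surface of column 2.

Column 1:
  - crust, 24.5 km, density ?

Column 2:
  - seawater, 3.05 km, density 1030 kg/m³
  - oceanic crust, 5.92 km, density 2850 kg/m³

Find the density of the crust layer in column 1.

Take the compensation level at the base of the deeper column (depth z_c below the surface of column 1) and equate Σ ρ_i t_i down to z_c; mantle fills any gap and the z_c terms cancel.
Column 1: 24.5×ρ + (z_c − 24.5)×3360
Column 2: 1.65×0 + 3.05×1030 + 5.92×2850 + (z_c − 1.65 − 8.97)×3360
The z_c×3360 term appears on both sides and cancels. Collect the known terms of each column as K = Σ(ρt)_known − 3360 × (depth of known layers): K_1 = 0 − 3360×24.5 = −82320; K_2 = 20013.5 − 3360×(1.65 + 8.97) = −15669.7.
Balance: K_1 + 24.5×ρ = K_2, so ρ = (K_2 − K_1)/24.5 = 66650.3/24.5 = 2720 kg/m³.

2720 kg/m³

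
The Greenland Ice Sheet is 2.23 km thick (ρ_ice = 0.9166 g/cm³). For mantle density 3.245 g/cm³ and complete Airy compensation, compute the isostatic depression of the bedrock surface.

0.63 km

Balancing pressure at the compensation depth: the ice load ρ_ice t is balanced by mantle displaced below, ρ_m s.
s = t ρ_ice / ρ_m = 2.23 km × 0.9166/3.245 = 0.63 km.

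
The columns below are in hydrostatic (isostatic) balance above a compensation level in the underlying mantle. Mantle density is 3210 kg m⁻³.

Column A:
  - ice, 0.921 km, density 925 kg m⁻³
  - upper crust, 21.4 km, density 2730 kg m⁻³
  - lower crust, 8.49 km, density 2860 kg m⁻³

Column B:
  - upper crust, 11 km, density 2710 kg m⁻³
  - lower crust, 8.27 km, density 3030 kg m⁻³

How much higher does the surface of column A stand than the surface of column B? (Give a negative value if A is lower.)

For any compensation level in the mantle, the mantle terms cancel and isostasy reduces to e = (Σt_A − Σt_B) − (Σ(ρt)_A − Σ(ρt)_B) / ρ_m.
Σt_A = 30.811 km; Σt_B = 19.27 km; Σ(ρt)_A = 83555.325; Σ(ρt)_B = 54868.1 (in km·kg m⁻³).
e = (30.811 − 19.27) − (83555.325 − 54868.1) / 3210 = 2.6 km.

2.6 km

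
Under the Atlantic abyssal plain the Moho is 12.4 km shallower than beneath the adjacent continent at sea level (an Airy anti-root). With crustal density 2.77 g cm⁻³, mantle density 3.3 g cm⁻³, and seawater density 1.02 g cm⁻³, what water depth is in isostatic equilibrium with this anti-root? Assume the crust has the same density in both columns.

Replacing a thickness d of crust by seawater at the top must be balanced by replacing crust with mantle at the base: d (ρ_c − ρ_w) = a (ρ_m − ρ_c).
d = a (ρ_m − ρ_c)/(ρ_c − ρ_w) = 12.4 km × 0.53/1.75 = 3.76 km.

3.76 km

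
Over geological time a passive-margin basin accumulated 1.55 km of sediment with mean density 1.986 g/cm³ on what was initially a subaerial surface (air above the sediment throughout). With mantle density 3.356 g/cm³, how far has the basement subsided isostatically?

Subaerial load: s = t ρ_sed / ρ_m = 1.55 km × 1.986/3.356 = 0.917 km.

0.917 km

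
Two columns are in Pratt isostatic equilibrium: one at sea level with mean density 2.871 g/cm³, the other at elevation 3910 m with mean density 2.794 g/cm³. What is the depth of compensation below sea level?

142000 m

ρ_ref D = ρ (D + h) → D (ρ_ref − ρ) = ρ h.
D = ρ h/(ρ_ref − ρ) = 2.794 × 3910 m/(2.871 − 2.794) = 142000 m.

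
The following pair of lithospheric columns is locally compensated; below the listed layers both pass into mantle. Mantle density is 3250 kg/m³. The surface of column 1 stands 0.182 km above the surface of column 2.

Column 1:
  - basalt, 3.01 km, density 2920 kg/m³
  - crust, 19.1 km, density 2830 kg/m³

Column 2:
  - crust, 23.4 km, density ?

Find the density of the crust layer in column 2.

2890 kg/m³

Take the compensation level at the base of the deeper column (depth z_c below the surface of column 1) and equate Σ ρ_i t_i down to z_c; mantle fills any gap and the z_c terms cancel.
Column 1: 3.01×2920 + 19.1×2830 + (z_c − 22.11)×3250
Column 2: 0.182×0 + 23.4×ρ + (z_c − 0.182 − 23.4)×3250
The z_c×3250 term appears on both sides and cancels. Collect the known terms of each column as K = Σ(ρt)_known − 3250 × (depth of known layers): K_1 = 62842.2 − 3250×22.11 = −9015.3; K_2 = 0 − 3250×(0.182 + 23.4) = −76641.5.
Balance: K_1 = K_2 + 23.4×ρ, so ρ = (K_1 − K_2)/23.4 = 67626.2/23.4 = 2890 kg/m³.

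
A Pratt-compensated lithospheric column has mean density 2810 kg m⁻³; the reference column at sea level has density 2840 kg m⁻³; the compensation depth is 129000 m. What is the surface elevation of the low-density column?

ρ_ref D = ρ (D + h) → h = D (ρ_ref − ρ)/ρ.
h = 129000 m × (2840 − 2810)/2810 = 1380 m.

1380 m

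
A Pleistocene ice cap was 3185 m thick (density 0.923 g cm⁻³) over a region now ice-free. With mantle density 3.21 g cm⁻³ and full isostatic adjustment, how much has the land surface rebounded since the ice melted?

Removing the load lets mantle flow back in; uplift u satisfies ρ_ice t = ρ_m u.
u = t ρ_ice/ρ_m = 3185 m × 0.923/3.21 = 916 m.

916 m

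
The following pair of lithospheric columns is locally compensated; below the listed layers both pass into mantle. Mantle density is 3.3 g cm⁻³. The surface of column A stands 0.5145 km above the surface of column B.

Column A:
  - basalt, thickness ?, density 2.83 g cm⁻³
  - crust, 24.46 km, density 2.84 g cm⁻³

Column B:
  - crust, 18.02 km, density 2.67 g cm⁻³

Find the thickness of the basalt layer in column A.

Take the compensation level at the base of the deeper column (depth z_c below the surface of column A) and equate Σ ρ_i t_i down to z_c; mantle fills any gap and the z_c terms cancel.
Column A: x×2.83 + 24.46×2.84 + (z_c − 24.46 − x)×3.3
Column B: 0.5145×0 + 18.02×2.67 + (z_c − 0.5145 − 18.02)×3.3
The z_c×3.3 term appears on both sides and cancels. Collect the known terms of each column as K = Σ(ρt)_known − 3.3 × (depth of known layers): K_A = 69.4664 − 3.3×24.46 = −11.2516; K_B = 48.1134 − 3.3×(0.5145 + 18.02) = −13.05045.
Balance: K_A − x×(3.3 − 2.83) = K_B, so x = (K_A − K_B)/(3.3 − 2.83) = 1.79885/0.47 = 3.83 km.

3.83 km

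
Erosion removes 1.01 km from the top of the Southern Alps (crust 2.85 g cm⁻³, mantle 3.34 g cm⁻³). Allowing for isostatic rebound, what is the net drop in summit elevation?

0.148 km

Rebound u = e ρ_c/ρ_m = 1.01 km × 2.85/3.34 = 0.8618 km.
Net surface drop = e − u = 1.01 km − 0.8618 km = e (ρ_m − ρ_c)/ρ_m = 0.148 km.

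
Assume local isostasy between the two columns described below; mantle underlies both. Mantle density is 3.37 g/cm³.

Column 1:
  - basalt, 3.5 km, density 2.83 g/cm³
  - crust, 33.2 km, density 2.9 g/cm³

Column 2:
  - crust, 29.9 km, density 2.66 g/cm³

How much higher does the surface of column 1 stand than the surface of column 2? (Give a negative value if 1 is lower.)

For any compensation level in the mantle, the mantle terms cancel and isostasy reduces to e = (Σt_1 − Σt_2) − (Σ(ρt)_1 − Σ(ρt)_2) / ρ_m.
Σt_1 = 36.7 km; Σt_2 = 29.9 km; Σ(ρt)_1 = 106.185; Σ(ρt)_2 = 79.534 (in km·g/cm³).
e = (36.7 − 29.9) − (106.185 − 79.534) / 3.37 = −1.11 km.

−1.11 km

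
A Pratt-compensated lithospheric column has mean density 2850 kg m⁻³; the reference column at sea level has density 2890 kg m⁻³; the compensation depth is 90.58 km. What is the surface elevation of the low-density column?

ρ_ref D = ρ (D + h) → h = D (ρ_ref − ρ)/ρ.
h = 90.58 km × (2890 − 2850)/2850 = 1.27 km.

1.27 km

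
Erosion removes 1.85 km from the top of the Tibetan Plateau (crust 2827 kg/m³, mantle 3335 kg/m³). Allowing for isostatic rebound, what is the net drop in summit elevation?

Rebound u = e ρ_c/ρ_m = 1.85 km × 2827/3335 = 1.568 km.
Net surface drop = e − u = 1.85 km − 1.568 km = e (ρ_m − ρ_c)/ρ_m = 0.282 km.

0.282 km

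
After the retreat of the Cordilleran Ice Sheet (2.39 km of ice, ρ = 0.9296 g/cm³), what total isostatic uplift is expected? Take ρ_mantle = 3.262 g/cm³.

Removing the load lets mantle flow back in; uplift u satisfies ρ_ice t = ρ_m u.
u = t ρ_ice/ρ_m = 2.39 km × 0.9296/3.262 = 0.681 km.

0.681 km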